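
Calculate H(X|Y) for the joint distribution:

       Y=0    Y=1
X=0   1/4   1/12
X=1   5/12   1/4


H(X|Y) = Σ_y p(y) H(X|Y=y)
  p(Y=0) = 2/3, H(X|Y=0) = 0.9544
  p(Y=1) = 1/3, H(X|Y=1) = 0.8113
H(X|Y) = 0.6667×0.9544 + 0.3333×0.8113 = 0.9067 bits


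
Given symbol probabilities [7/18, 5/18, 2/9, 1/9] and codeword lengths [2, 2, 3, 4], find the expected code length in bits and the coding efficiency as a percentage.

Average length L = Σ p_i × l_i = 2.4444 bits
Entropy H = 1.8776 bits
Efficiency η = H/L × 100% = 76.81%


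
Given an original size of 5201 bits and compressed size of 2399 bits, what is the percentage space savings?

Space savings = (1 - Compressed/Original) × 100%
= (1 - 2399/5201) × 100%
= 53.87%


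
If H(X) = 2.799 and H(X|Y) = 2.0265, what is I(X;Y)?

I(X;Y) = H(X) - H(X|Y)
I(X;Y) = 2.799 - 2.0265 = 0.7725 bits


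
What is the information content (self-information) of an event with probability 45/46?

Information content I(x) = -log₂(p(x))
I = -log₂(45/46) = -log₂(0.9783)
I = 0.0317 bits


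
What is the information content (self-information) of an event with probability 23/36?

Information content I(x) = -log₂(p(x))
I = -log₂(23/36) = -log₂(0.6389)
I = 0.6464 bits


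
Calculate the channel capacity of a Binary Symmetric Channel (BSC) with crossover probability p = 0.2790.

For BSC with error probability p:
C = 1 - H(p) where H(p) is binary entropy
H(0.2790) = -0.2790 × log₂(0.2790) - 0.7210 × log₂(0.7210)
H(p) = 0.8541
C = 1 - 0.8541 = 0.1459 bits/use


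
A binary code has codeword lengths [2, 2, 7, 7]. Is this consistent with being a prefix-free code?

Kraft inequality: Σ 2^(-l_i) ≤ 1 for prefix-free code
Calculating: 2^(-2) + 2^(-2) + 2^(-7) + 2^(-7)
= 0.25 + 0.25 + 0.0078125 + 0.0078125
= 0.5156
Since 0.5156 ≤ 1, prefix-free code exists


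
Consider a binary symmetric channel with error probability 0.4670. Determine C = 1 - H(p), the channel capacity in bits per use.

For BSC with error probability p:
C = 1 - H(p) where H(p) is binary entropy
H(0.4670) = -0.4670 × log₂(0.4670) - 0.5330 × log₂(0.5330)
H(p) = 0.9969
C = 1 - 0.9969 = 0.0031 bits/use


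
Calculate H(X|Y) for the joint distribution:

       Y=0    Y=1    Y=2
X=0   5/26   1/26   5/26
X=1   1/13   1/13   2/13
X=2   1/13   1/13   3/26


H(X|Y) = Σ_y p(y) H(X|Y=y)
  p(Y=0) = 9/26, H(X|Y=0) = 1.4355
  p(Y=1) = 5/26, H(X|Y=1) = 1.5219
  p(Y=2) = 6/13, H(X|Y=2) = 1.5546
H(X|Y) = 0.3462×1.4355 + 0.1923×1.5219 + 0.4615×1.5546 = 1.5071 bits


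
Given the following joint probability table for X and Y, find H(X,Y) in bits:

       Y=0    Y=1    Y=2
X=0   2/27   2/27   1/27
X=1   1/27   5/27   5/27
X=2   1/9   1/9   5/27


H(X,Y) = -Σ p(x,y) log₂ p(x,y)
  p(0,0)=2/27: -0.0741 × log₂(0.0741) = 0.2781
  p(0,1)=2/27: -0.0741 × log₂(0.0741) = 0.2781
  p(0,2)=1/27: -0.0370 × log₂(0.0370) = 0.1761
  p(1,0)=1/27: -0.0370 × log₂(0.0370) = 0.1761
  p(1,1)=5/27: -0.1852 × log₂(0.1852) = 0.4505
  p(1,2)=5/27: -0.1852 × log₂(0.1852) = 0.4505
  p(2,0)=1/9: -0.1111 × log₂(0.1111) = 0.3522
  p(2,1)=1/9: -0.1111 × log₂(0.1111) = 0.3522
  p(2,2)=5/27: -0.1852 × log₂(0.1852) = 0.4505
H(X,Y) = 2.9646 bits


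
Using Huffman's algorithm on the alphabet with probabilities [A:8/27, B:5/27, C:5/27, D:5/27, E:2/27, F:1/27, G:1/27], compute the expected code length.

Huffman tree construction:
Combine smallest probabilities repeatedly
Resulting codes:
  A: 10 (length 2)
  B: 111 (length 3)
  C: 00 (length 2)
  D: 01 (length 2)
  E: 1100 (length 4)
  F: 11010 (length 5)
  G: 11011 (length 5)
Average length = Σ p(s) × length(s) = 2.5556 bits


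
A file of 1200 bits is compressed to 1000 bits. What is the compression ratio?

Compression ratio = Original / Compressed
= 1200 / 1000 = 1.20:1


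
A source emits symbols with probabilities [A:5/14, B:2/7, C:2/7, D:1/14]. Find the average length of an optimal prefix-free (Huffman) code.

Huffman tree construction:
Combine smallest probabilities repeatedly
Resulting codes:
  A: 11 (length 2)
  B: 01 (length 2)
  C: 10 (length 2)
  D: 00 (length 2)
Average length = Σ p(s) × length(s) = 2.0000 bits


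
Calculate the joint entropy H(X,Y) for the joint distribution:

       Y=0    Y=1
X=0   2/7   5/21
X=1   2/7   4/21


H(X,Y) = -Σ p(x,y) log₂ p(x,y)
  p(0,0)=2/7: -0.2857 × log₂(0.2857) = 0.5164
  p(0,1)=5/21: -0.2381 × log₂(0.2381) = 0.4929
  p(1,0)=2/7: -0.2857 × log₂(0.2857) = 0.5164
  p(1,1)=4/21: -0.1905 × log₂(0.1905) = 0.4557
H(X,Y) = 1.9814 bits


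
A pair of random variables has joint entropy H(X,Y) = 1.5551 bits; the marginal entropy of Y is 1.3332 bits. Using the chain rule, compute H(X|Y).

Chain rule: H(X,Y) = H(X|Y) + H(Y)
H(X|Y) = H(X,Y) - H(Y) = 1.5551 - 1.3332 = 0.2219 bits


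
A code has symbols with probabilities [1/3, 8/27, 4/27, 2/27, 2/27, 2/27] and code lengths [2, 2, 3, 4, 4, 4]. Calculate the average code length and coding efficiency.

Average length L = Σ p_i × l_i = 2.5926 bits
Entropy H = 2.2908 bits
Efficiency η = H/L × 100% = 88.36%


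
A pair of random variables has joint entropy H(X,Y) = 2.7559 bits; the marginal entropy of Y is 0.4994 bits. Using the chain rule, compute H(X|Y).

Chain rule: H(X,Y) = H(X|Y) + H(Y)
H(X|Y) = H(X,Y) - H(Y) = 2.7559 - 0.4994 = 2.2565 bits


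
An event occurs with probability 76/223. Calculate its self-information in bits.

Information content I(x) = -log₂(p(x))
I = -log₂(76/223) = -log₂(0.3408)
I = 1.5530 bits


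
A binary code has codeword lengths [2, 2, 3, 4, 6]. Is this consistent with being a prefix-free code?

Kraft inequality: Σ 2^(-l_i) ≤ 1 for prefix-free code
Calculating: 2^(-2) + 2^(-2) + 2^(-3) + 2^(-4) + 2^(-6)
= 0.25 + 0.25 + 0.125 + 0.0625 + 0.015625
= 0.7031
Since 0.7031 ≤ 1, prefix-free code exists


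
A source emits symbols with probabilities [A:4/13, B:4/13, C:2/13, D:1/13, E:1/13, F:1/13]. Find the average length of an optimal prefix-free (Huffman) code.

Huffman tree construction:
Combine smallest probabilities repeatedly
Resulting codes:
  A: 10 (length 2)
  B: 11 (length 2)
  C: 011 (length 3)
  D: 000 (length 3)
  E: 001 (length 3)
  F: 010 (length 3)
Average length = Σ p(s) × length(s) = 2.3846 bits


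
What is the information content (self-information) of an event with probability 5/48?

Information content I(x) = -log₂(p(x))
I = -log₂(5/48) = -log₂(0.1042)
I = 3.2630 bits


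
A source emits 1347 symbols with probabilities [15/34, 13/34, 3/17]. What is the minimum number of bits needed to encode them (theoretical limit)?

Entropy H = 1.4928 bits/symbol
Minimum bits = H × n = 1.4928 × 1347
= 2010.79 bits


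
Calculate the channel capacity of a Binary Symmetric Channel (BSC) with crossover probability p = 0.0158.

For BSC with error probability p:
C = 1 - H(p) where H(p) is binary entropy
H(0.0158) = -0.0158 × log₂(0.0158) - 0.9842 × log₂(0.9842)
H(p) = 0.1172
C = 1 - 0.1172 = 0.8828 bits/use


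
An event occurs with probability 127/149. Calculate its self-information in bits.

Information content I(x) = -log₂(p(x))
I = -log₂(127/149) = -log₂(0.8523)
I = 0.2305 bits


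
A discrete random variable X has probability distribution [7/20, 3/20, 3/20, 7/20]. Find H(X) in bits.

H(X) = -Σ p(x) log₂ p(x)
  -7/20 × log₂(7/20) = 0.5301
  -3/20 × log₂(3/20) = 0.4105
  -3/20 × log₂(3/20) = 0.4105
  -7/20 × log₂(7/20) = 0.5301
H(X) = 1.8813 bits


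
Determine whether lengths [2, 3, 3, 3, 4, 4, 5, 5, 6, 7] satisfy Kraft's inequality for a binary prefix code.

Kraft inequality: Σ 2^(-l_i) ≤ 1 for prefix-free code
Calculating: 2^(-2) + 2^(-3) + 2^(-3) + 2^(-3) + 2^(-4) + 2^(-4) + 2^(-5) + 2^(-5) + 2^(-6) + 2^(-7)
= 0.25 + 0.125 + 0.125 + 0.125 + 0.0625 + 0.0625 + 0.03125 + 0.03125 + 0.015625 + 0.0078125
= 0.8359
Since 0.8359 ≤ 1, prefix-free code exists


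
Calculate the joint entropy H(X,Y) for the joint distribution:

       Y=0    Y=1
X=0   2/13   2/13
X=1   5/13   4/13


H(X,Y) = -Σ p(x,y) log₂ p(x,y)
  p(0,0)=2/13: -0.1538 × log₂(0.1538) = 0.4155
  p(0,1)=2/13: -0.1538 × log₂(0.1538) = 0.4155
  p(1,0)=5/13: -0.3846 × log₂(0.3846) = 0.5302
  p(1,1)=4/13: -0.3077 × log₂(0.3077) = 0.5232
H(X,Y) = 1.8843 bits


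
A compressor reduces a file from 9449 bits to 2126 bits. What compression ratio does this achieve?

Compression ratio = Original / Compressed
= 9449 / 2126 = 4.44:1


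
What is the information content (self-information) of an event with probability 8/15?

Information content I(x) = -log₂(p(x))
I = -log₂(8/15) = -log₂(0.5333)
I = 0.9069 bits


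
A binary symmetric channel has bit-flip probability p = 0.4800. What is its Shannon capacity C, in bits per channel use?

For BSC with error probability p:
C = 1 - H(p) where H(p) is binary entropy
H(0.4800) = -0.4800 × log₂(0.4800) - 0.5200 × log₂(0.5200)
H(p) = 0.9988
C = 1 - 0.9988 = 0.0012 bits/use


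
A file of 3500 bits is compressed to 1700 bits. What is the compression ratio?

Compression ratio = Original / Compressed
= 3500 / 1700 = 2.06:1


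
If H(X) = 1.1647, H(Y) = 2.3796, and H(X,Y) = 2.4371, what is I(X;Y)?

I(X;Y) = H(X) + H(Y) - H(X,Y)
I(X;Y) = 1.1647 + 2.3796 - 2.4371 = 1.1072 bits


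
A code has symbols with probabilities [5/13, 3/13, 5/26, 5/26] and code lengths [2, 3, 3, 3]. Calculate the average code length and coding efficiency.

Average length L = Σ p_i × l_i = 2.6154 bits
Entropy H = 1.9332 bits
Efficiency η = H/L × 100% = 73.92%


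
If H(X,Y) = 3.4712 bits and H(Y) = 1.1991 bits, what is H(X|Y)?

Chain rule: H(X,Y) = H(X|Y) + H(Y)
H(X|Y) = H(X,Y) - H(Y) = 3.4712 - 1.1991 = 2.2721 bits


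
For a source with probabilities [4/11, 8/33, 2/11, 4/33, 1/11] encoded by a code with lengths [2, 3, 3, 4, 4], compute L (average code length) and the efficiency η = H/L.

Average length L = Σ p_i × l_i = 2.8485 bits
Entropy H = 2.1570 bits
Efficiency η = H/L × 100% = 75.72%


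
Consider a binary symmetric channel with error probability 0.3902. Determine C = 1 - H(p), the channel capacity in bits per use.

For BSC with error probability p:
C = 1 - H(p) where H(p) is binary entropy
H(0.3902) = -0.3902 × log₂(0.3902) - 0.6098 × log₂(0.6098)
H(p) = 0.9649
C = 1 - 0.9649 = 0.0351 bits/use


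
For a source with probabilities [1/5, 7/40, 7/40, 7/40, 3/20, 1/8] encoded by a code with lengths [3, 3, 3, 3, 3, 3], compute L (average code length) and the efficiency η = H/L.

Average length L = Σ p_i × l_i = 3.0000 bits
Entropy H = 2.5701 bits
Efficiency η = H/L × 100% = 85.67%


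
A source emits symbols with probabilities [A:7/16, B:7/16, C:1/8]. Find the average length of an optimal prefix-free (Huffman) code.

Huffman tree construction:
Combine smallest probabilities repeatedly
Resulting codes:
  A: 11 (length 2)
  B: 0 (length 1)
  C: 10 (length 2)
Average length = Σ p(s) × length(s) = 1.5625 bits


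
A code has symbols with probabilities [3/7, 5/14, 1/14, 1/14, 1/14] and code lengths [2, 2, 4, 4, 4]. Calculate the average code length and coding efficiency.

Average length L = Σ p_i × l_i = 2.4286 bits
Entropy H = 1.8703 bits
Efficiency η = H/L × 100% = 77.01%


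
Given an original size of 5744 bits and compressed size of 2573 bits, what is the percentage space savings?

Space savings = (1 - Compressed/Original) × 100%
= (1 - 2573/5744) × 100%
= 55.21%


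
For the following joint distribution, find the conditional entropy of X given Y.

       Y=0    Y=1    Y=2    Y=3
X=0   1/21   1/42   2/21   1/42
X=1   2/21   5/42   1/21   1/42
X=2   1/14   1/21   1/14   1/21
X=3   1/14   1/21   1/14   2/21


H(X|Y) = Σ_y p(y) H(X|Y=y)
  p(Y=0) = 2/7, H(X|Y=0) = 1.9591
  p(Y=1) = 5/21, H(X|Y=1) = 1.7610
  p(Y=2) = 2/7, H(X|Y=2) = 1.9591
  p(Y=3) = 4/21, H(X|Y=3) = 1.7500
H(X|Y) = 0.2857×1.9591 + 0.2381×1.7610 + 0.2857×1.9591 + 0.1905×1.7500 = 1.8721 bits


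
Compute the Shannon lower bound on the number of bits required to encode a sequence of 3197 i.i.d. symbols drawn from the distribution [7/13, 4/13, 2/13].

Entropy H = 1.4196 bits/symbol
Minimum bits = H × n = 1.4196 × 3197
= 4538.32 bits


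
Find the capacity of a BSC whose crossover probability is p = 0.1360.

For BSC with error probability p:
C = 1 - H(p) where H(p) is binary entropy
H(0.1360) = -0.1360 × log₂(0.1360) - 0.8640 × log₂(0.8640)
H(p) = 0.5737
C = 1 - 0.5737 = 0.4263 bits/use


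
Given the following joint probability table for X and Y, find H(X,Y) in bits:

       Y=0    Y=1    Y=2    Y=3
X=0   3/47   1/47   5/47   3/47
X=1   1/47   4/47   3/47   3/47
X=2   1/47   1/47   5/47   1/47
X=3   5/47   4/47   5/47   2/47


H(X,Y) = -Σ p(x,y) log₂ p(x,y)
  p(0,0)=3/47: -0.0638 × log₂(0.0638) = 0.2534
  p(0,1)=1/47: -0.0213 × log₂(0.0213) = 0.1182
  p(0,2)=5/47: -0.1064 × log₂(0.1064) = 0.3439
  p(0,3)=3/47: -0.0638 × log₂(0.0638) = 0.2534
  p(1,0)=1/47: -0.0213 × log₂(0.0213) = 0.1182
  p(1,1)=4/47: -0.0851 × log₂(0.0851) = 0.3025
  p(1,2)=3/47: -0.0638 × log₂(0.0638) = 0.2534
  p(1,3)=3/47: -0.0638 × log₂(0.0638) = 0.2534
  p(2,0)=1/47: -0.0213 × log₂(0.0213) = 0.1182
  p(2,1)=1/47: -0.0213 × log₂(0.0213) = 0.1182
  p(2,2)=5/47: -0.1064 × log₂(0.1064) = 0.3439
  p(2,3)=1/47: -0.0213 × log₂(0.0213) = 0.1182
  p(3,0)=5/47: -0.1064 × log₂(0.1064) = 0.3439
  p(3,1)=4/47: -0.0851 × log₂(0.0851) = 0.3025
  p(3,2)=5/47: -0.1064 × log₂(0.1064) = 0.3439
  p(3,3)=2/47: -0.0426 × log₂(0.0426) = 0.1938
H(X,Y) = 3.7789 bits


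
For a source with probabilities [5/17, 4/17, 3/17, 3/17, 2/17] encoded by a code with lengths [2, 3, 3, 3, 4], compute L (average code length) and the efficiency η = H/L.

Average length L = Σ p_i × l_i = 2.8235 bits
Entropy H = 2.2569 bits
Efficiency η = H/L × 100% = 79.93%


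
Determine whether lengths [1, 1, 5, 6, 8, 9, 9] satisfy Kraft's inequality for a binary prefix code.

Kraft inequality: Σ 2^(-l_i) ≤ 1 for prefix-free code
Calculating: 2^(-1) + 2^(-1) + 2^(-5) + 2^(-6) + 2^(-8) + 2^(-9) + 2^(-9)
= 0.5 + 0.5 + 0.03125 + 0.015625 + 0.00390625 + 0.001953125 + 0.001953125
= 1.0547
Since 1.0547 > 1, prefix-free code does not exist


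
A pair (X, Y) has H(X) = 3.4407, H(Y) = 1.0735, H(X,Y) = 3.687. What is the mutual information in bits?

I(X;Y) = H(X) + H(Y) - H(X,Y)
I(X;Y) = 3.4407 + 1.0735 - 3.687 = 0.8272 bits


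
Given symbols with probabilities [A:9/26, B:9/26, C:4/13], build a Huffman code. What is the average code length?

Huffman tree construction:
Combine smallest probabilities repeatedly
Resulting codes:
  A: 11 (length 2)
  B: 0 (length 1)
  C: 10 (length 2)
Average length = Σ p(s) × length(s) = 1.6538 bits


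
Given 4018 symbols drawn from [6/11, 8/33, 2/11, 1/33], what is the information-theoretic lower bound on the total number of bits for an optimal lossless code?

Entropy H = 1.5726 bits/symbol
Minimum bits = H × n = 1.5726 × 4018
= 6318.80 bits


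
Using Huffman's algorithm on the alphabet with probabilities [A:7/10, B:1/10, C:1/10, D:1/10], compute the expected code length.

Huffman tree construction:
Combine smallest probabilities repeatedly
Resulting codes:
  A: 1 (length 1)
  B: 010 (length 3)
  C: 011 (length 3)
  D: 00 (length 2)
Average length = Σ p(s) × length(s) = 1.5000 bits


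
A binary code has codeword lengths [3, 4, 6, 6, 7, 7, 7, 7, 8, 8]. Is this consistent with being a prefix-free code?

Kraft inequality: Σ 2^(-l_i) ≤ 1 for prefix-free code
Calculating: 2^(-3) + 2^(-4) + 2^(-6) + 2^(-6) + 2^(-7) + 2^(-7) + 2^(-7) + 2^(-7) + 2^(-8) + 2^(-8)
= 0.125 + 0.0625 + 0.015625 + 0.015625 + 0.0078125 + 0.0078125 + 0.0078125 + 0.0078125 + 0.00390625 + 0.00390625
= 0.2578
Since 0.2578 ≤ 1, prefix-free code exists


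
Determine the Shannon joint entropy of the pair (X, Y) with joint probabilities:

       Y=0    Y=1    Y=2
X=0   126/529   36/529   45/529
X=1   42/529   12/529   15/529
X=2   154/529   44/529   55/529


H(X,Y) = -Σ p(x,y) log₂ p(x,y)
  p(0,0)=126/529: -0.2382 × log₂(0.2382) = 0.4930
  p(0,1)=36/529: -0.0681 × log₂(0.0681) = 0.2639
  p(0,2)=45/529: -0.0851 × log₂(0.0851) = 0.3024
  p(1,0)=42/529: -0.0794 × log₂(0.0794) = 0.2902
  p(1,1)=12/529: -0.0227 × log₂(0.0227) = 0.1239
  p(1,2)=15/529: -0.0284 × log₂(0.0284) = 0.1458
  p(2,0)=154/529: -0.2911 × log₂(0.2911) = 0.5183
  p(2,1)=44/529: -0.0832 × log₂(0.0832) = 0.2984
  p(2,2)=55/529: -0.1040 × log₂(0.1040) = 0.3395
H(X,Y) = 2.7754 bits


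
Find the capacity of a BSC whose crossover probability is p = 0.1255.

For BSC with error probability p:
C = 1 - H(p) where H(p) is binary entropy
H(0.1255) = -0.1255 × log₂(0.1255) - 0.8745 × log₂(0.8745)
H(p) = 0.5450
C = 1 - 0.5450 = 0.4550 bits/use


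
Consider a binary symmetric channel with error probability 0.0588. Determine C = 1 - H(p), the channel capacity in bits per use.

For BSC with error probability p:
C = 1 - H(p) where H(p) is binary entropy
H(0.0588) = -0.0588 × log₂(0.0588) - 0.9412 × log₂(0.9412)
H(p) = 0.3227
C = 1 - 0.3227 = 0.6773 bits/use


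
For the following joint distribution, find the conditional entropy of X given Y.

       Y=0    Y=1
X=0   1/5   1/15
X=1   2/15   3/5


H(X|Y) = Σ_y p(y) H(X|Y=y)
  p(Y=0) = 1/3, H(X|Y=0) = 0.9710
  p(Y=1) = 2/3, H(X|Y=1) = 0.4690
H(X|Y) = 0.3333×0.9710 + 0.6667×0.4690 = 0.6363 bits


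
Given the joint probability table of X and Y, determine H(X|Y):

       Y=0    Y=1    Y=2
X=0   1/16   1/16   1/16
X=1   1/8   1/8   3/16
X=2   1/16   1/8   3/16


H(X|Y) = Σ_y p(y) H(X|Y=y)
  p(Y=0) = 1/4, H(X|Y=0) = 1.5000
  p(Y=1) = 5/16, H(X|Y=1) = 1.5219
  p(Y=2) = 7/16, H(X|Y=2) = 1.4488
H(X|Y) = 0.2500×1.5000 + 0.3125×1.5219 + 0.4375×1.4488 = 1.4845 bits


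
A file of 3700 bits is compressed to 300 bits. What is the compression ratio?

Compression ratio = Original / Compressed
= 3700 / 300 = 12.33:1


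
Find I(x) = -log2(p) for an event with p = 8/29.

Information content I(x) = -log₂(p(x))
I = -log₂(8/29) = -log₂(0.2759)
I = 1.8580 bits


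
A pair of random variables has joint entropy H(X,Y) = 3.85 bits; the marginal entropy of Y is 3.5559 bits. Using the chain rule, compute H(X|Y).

Chain rule: H(X,Y) = H(X|Y) + H(Y)
H(X|Y) = H(X,Y) - H(Y) = 3.85 - 3.5559 = 0.2941 bits


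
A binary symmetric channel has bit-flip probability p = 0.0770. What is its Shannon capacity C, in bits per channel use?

For BSC with error probability p:
C = 1 - H(p) where H(p) is binary entropy
H(0.0770) = -0.0770 × log₂(0.0770) - 0.9230 × log₂(0.9230)
H(p) = 0.3915
C = 1 - 0.3915 = 0.6085 bits/use


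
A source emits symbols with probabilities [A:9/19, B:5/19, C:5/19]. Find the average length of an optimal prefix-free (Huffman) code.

Huffman tree construction:
Combine smallest probabilities repeatedly
Resulting codes:
  A: 0 (length 1)
  B: 10 (length 2)
  C: 11 (length 2)
Average length = Σ p(s) × length(s) = 1.5263 bits


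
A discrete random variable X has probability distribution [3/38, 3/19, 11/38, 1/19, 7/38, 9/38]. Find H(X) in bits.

H(X) = -Σ p(x) log₂ p(x)
  -3/38 × log₂(3/38) = 0.2892
  -3/19 × log₂(3/19) = 0.4205
  -11/38 × log₂(11/38) = 0.5177
  -1/19 × log₂(1/19) = 0.2236
  -7/38 × log₂(7/38) = 0.4496
  -9/38 × log₂(9/38) = 0.4922
H(X) = 2.3927 bits


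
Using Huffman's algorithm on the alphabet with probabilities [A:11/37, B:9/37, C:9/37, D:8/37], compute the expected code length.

Huffman tree construction:
Combine smallest probabilities repeatedly
Resulting codes:
  A: 11 (length 2)
  B: 01 (length 2)
  C: 10 (length 2)
  D: 00 (length 2)
Average length = Σ p(s) × length(s) = 2.0000 bits


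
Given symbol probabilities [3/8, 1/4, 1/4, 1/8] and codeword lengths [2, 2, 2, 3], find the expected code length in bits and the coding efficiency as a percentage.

Average length L = Σ p_i × l_i = 2.1250 bits
Entropy H = 1.9056 bits
Efficiency η = H/L × 100% = 89.68%


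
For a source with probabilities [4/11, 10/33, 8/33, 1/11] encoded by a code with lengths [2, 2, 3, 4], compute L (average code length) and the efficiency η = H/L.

Average length L = Σ p_i × l_i = 2.4242 bits
Entropy H = 1.8628 bits
Efficiency η = H/L × 100% = 76.84%


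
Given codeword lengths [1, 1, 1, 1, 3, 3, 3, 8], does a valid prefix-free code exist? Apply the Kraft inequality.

Kraft inequality: Σ 2^(-l_i) ≤ 1 for prefix-free code
Calculating: 2^(-1) + 2^(-1) + 2^(-1) + 2^(-1) + 2^(-3) + 2^(-3) + 2^(-3) + 2^(-8)
= 0.5 + 0.5 + 0.5 + 0.5 + 0.125 + 0.125 + 0.125 + 0.00390625
= 2.3789
Since 2.3789 > 1, prefix-free code does not exist


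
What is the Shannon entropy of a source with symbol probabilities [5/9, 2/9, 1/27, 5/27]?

H(X) = -Σ p(x) log₂ p(x)
  -5/9 × log₂(5/9) = 0.4711
  -2/9 × log₂(2/9) = 0.4822
  -1/27 × log₂(1/27) = 0.1761
  -5/27 × log₂(5/27) = 0.4505
H(X) = 1.5800 bits


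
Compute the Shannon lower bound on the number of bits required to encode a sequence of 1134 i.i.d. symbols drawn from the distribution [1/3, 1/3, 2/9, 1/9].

Entropy H = 1.8911 bits/symbol
Minimum bits = H × n = 1.8911 × 1134
= 2144.46 bits


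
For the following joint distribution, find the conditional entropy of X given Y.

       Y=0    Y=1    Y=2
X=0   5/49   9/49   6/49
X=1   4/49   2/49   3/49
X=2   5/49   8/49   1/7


H(X|Y) = Σ_y p(y) H(X|Y=y)
  p(Y=0) = 2/7, H(X|Y=0) = 1.5774
  p(Y=1) = 19/49, H(X|Y=1) = 1.3780
  p(Y=2) = 16/49, H(X|Y=2) = 1.5052
H(X|Y) = 0.2857×1.5774 + 0.3878×1.3780 + 0.3265×1.5052 = 1.4765 bits


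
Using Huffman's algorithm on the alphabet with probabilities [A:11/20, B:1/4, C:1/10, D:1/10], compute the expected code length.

Huffman tree construction:
Combine smallest probabilities repeatedly
Resulting codes:
  A: 1 (length 1)
  B: 01 (length 2)
  C: 000 (length 3)
  D: 001 (length 3)
Average length = Σ p(s) × length(s) = 1.6500 bits


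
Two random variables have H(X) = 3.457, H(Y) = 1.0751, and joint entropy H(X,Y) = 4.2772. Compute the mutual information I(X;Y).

I(X;Y) = H(X) + H(Y) - H(X,Y)
I(X;Y) = 3.457 + 1.0751 - 4.2772 = 0.2549 bits


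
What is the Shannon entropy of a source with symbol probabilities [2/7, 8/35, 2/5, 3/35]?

H(X) = -Σ p(x) log₂ p(x)
  -2/7 × log₂(2/7) = 0.5164
  -8/35 × log₂(8/35) = 0.4867
  -2/5 × log₂(2/5) = 0.5288
  -3/35 × log₂(3/35) = 0.3038
H(X) = 1.8357 bits


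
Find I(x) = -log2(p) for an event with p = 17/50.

Information content I(x) = -log₂(p(x))
I = -log₂(17/50) = -log₂(0.3400)
I = 1.5564 bits


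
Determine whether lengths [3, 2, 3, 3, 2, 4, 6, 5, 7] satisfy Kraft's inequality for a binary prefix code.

Kraft inequality: Σ 2^(-l_i) ≤ 1 for prefix-free code
Calculating: 2^(-3) + 2^(-2) + 2^(-3) + 2^(-3) + 2^(-2) + 2^(-4) + 2^(-6) + 2^(-5) + 2^(-7)
= 0.125 + 0.25 + 0.125 + 0.125 + 0.25 + 0.0625 + 0.015625 + 0.03125 + 0.0078125
= 0.9922
Since 0.9922 ≤ 1, prefix-free code exists


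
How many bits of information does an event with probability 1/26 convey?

Information content I(x) = -log₂(p(x))
I = -log₂(1/26) = -log₂(0.0385)
I = 4.7004 bits


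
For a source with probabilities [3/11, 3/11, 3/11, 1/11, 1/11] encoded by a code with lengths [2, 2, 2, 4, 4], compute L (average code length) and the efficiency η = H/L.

Average length L = Σ p_i × l_i = 2.3636 bits
Entropy H = 2.1626 bits
Efficiency η = H/L × 100% = 91.50%


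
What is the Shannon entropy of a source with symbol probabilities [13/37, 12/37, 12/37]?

H(X) = -Σ p(x) log₂ p(x)
  -13/37 × log₂(13/37) = 0.5302
  -12/37 × log₂(12/37) = 0.5269
  -12/37 × log₂(12/37) = 0.5269
H(X) = 1.5839 bits


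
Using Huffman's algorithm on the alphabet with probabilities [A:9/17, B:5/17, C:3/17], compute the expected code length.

Huffman tree construction:
Combine smallest probabilities repeatedly
Resulting codes:
  A: 1 (length 1)
  B: 01 (length 2)
  C: 00 (length 2)
Average length = Σ p(s) × length(s) = 1.4706 bits


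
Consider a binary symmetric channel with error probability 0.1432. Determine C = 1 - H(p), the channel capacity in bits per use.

For BSC with error probability p:
C = 1 - H(p) where H(p) is binary entropy
H(0.1432) = -0.1432 × log₂(0.1432) - 0.8568 × log₂(0.8568)
H(p) = 0.5926
C = 1 - 0.5926 = 0.4074 bits/use


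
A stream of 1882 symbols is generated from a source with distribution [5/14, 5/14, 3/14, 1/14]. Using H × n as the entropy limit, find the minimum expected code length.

Entropy H = 1.8092 bits/symbol
Minimum bits = H × n = 1.8092 × 1882
= 3404.91 bits


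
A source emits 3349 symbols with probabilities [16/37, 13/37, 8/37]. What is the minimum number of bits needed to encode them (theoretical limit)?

Entropy H = 1.5309 bits/symbol
Minimum bits = H × n = 1.5309 × 3349
= 5127.05 bits


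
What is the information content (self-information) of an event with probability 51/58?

Information content I(x) = -log₂(p(x))
I = -log₂(51/58) = -log₂(0.8793)
I = 0.1856 bits


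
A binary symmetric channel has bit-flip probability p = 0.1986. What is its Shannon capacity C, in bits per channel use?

For BSC with error probability p:
C = 1 - H(p) where H(p) is binary entropy
H(0.1986) = -0.1986 × log₂(0.1986) - 0.8014 × log₂(0.8014)
H(p) = 0.7191
C = 1 - 0.7191 = 0.2809 bits/use


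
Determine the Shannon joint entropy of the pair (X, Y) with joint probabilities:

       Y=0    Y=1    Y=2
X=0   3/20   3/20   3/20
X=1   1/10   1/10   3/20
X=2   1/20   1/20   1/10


H(X,Y) = -Σ p(x,y) log₂ p(x,y)
  p(0,0)=3/20: -0.1500 × log₂(0.1500) = 0.4105
  p(0,1)=3/20: -0.1500 × log₂(0.1500) = 0.4105
  p(0,2)=3/20: -0.1500 × log₂(0.1500) = 0.4105
  p(1,0)=1/10: -0.1000 × log₂(0.1000) = 0.3322
  p(1,1)=1/10: -0.1000 × log₂(0.1000) = 0.3322
  p(1,2)=3/20: -0.1500 × log₂(0.1500) = 0.4105
  p(2,0)=1/20: -0.0500 × log₂(0.0500) = 0.2161
  p(2,1)=1/20: -0.0500 × log₂(0.0500) = 0.2161
  p(2,2)=1/10: -0.1000 × log₂(0.1000) = 0.3322
H(X,Y) = 3.0710 bits


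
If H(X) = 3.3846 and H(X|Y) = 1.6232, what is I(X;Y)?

I(X;Y) = H(X) - H(X|Y)
I(X;Y) = 3.3846 - 1.6232 = 1.7614 bits


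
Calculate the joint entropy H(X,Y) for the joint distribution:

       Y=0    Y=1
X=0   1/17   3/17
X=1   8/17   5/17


H(X,Y) = -Σ p(x,y) log₂ p(x,y)
  p(0,0)=1/17: -0.0588 × log₂(0.0588) = 0.2404
  p(0,1)=3/17: -0.1765 × log₂(0.1765) = 0.4416
  p(1,0)=8/17: -0.4706 × log₂(0.4706) = 0.5117
  p(1,1)=5/17: -0.2941 × log₂(0.2941) = 0.5193
H(X,Y) = 1.7131 bits


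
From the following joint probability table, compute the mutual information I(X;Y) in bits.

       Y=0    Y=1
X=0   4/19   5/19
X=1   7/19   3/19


H(X) = 0.9980, H(Y) = 0.9819, H(X,Y) = 1.9313
I(X;Y) = H(X) + H(Y) - H(X,Y) = 0.0486 bits


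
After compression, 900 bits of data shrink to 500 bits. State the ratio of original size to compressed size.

Compression ratio = Original / Compressed
= 900 / 500 = 1.80:1


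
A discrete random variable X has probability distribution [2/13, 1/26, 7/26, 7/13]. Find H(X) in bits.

H(X) = -Σ p(x) log₂ p(x)
  -2/13 × log₂(2/13) = 0.4155
  -1/26 × log₂(1/26) = 0.1808
  -7/26 × log₂(7/26) = 0.5097
  -7/13 × log₂(7/13) = 0.4809
H(X) = 1.5868 bits


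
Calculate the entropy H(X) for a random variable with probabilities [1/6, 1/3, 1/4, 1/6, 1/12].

H(X) = -Σ p(x) log₂ p(x)
  -1/6 × log₂(1/6) = 0.4308
  -1/3 × log₂(1/3) = 0.5283
  -1/4 × log₂(1/4) = 0.5000
  -1/6 × log₂(1/6) = 0.4308
  -1/12 × log₂(1/12) = 0.2987
H(X) = 2.1887 bits


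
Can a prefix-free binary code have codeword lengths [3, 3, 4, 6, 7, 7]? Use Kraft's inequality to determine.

Kraft inequality: Σ 2^(-l_i) ≤ 1 for prefix-free code
Calculating: 2^(-3) + 2^(-3) + 2^(-4) + 2^(-6) + 2^(-7) + 2^(-7)
= 0.125 + 0.125 + 0.0625 + 0.015625 + 0.0078125 + 0.0078125
= 0.3438
Since 0.3438 ≤ 1, prefix-free code exists


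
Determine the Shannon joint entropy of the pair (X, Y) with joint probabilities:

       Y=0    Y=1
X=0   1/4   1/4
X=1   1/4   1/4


H(X,Y) = -Σ p(x,y) log₂ p(x,y)
  p(0,0)=1/4: -0.2500 × log₂(0.2500) = 0.5000
  p(0,1)=1/4: -0.2500 × log₂(0.2500) = 0.5000
  p(1,0)=1/4: -0.2500 × log₂(0.2500) = 0.5000
  p(1,1)=1/4: -0.2500 × log₂(0.2500) = 0.5000
H(X,Y) = 2.0000 bits


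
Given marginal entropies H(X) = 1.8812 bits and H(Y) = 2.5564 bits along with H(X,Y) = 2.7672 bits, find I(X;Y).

I(X;Y) = H(X) + H(Y) - H(X,Y)
I(X;Y) = 1.8812 + 2.5564 - 2.7672 = 1.6704 bits


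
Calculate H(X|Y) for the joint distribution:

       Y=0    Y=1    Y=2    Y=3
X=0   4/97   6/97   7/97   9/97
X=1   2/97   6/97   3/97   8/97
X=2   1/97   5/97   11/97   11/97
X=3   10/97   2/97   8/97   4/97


H(X|Y) = Σ_y p(y) H(X|Y=y)
  p(Y=0) = 17/97, H(X|Y=0) = 1.5452
  p(Y=1) = 19/97, H(X|Y=1) = 1.8990
  p(Y=2) = 29/97, H(X|Y=2) = 1.8766
  p(Y=3) = 32/97, H(X|Y=3) = 1.9193
H(X|Y) = 0.1753×1.5452 + 0.1959×1.8990 + 0.2990×1.8766 + 0.3299×1.9193 = 1.8370 bits


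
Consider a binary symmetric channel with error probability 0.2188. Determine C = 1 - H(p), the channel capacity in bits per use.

For BSC with error probability p:
C = 1 - H(p) where H(p) is binary entropy
H(0.2188) = -0.2188 × log₂(0.2188) - 0.7812 × log₂(0.7812)
H(p) = 0.7580
C = 1 - 0.7580 = 0.2420 bits/use


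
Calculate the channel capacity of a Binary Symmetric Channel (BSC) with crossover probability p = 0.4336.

For BSC with error probability p:
C = 1 - H(p) where H(p) is binary entropy
H(0.4336) = -0.4336 × log₂(0.4336) - 0.5664 × log₂(0.5664)
H(p) = 0.9872
C = 1 - 0.9872 = 0.0128 bits/use


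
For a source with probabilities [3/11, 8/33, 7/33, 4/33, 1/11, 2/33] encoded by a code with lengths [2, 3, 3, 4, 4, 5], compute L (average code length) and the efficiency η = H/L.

Average length L = Σ p_i × l_i = 3.0606 bits
Entropy H = 2.4100 bits
Efficiency η = H/L × 100% = 78.74%


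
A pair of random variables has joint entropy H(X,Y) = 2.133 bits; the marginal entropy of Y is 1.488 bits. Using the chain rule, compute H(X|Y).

Chain rule: H(X,Y) = H(X|Y) + H(Y)
H(X|Y) = H(X,Y) - H(Y) = 2.133 - 1.488 = 0.645 bits


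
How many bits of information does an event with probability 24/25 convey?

Information content I(x) = -log₂(p(x))
I = -log₂(24/25) = -log₂(0.9600)
I = 0.0589 bits


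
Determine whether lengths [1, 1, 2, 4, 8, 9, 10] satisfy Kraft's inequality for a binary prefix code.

Kraft inequality: Σ 2^(-l_i) ≤ 1 for prefix-free code
Calculating: 2^(-1) + 2^(-1) + 2^(-2) + 2^(-4) + 2^(-8) + 2^(-9) + 2^(-10)
= 0.5 + 0.5 + 0.25 + 0.0625 + 0.00390625 + 0.001953125 + 0.0009765625
= 1.3193
Since 1.3193 > 1, prefix-free code does not exist


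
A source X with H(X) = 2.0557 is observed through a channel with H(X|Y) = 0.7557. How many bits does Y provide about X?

I(X;Y) = H(X) - H(X|Y)
I(X;Y) = 2.0557 - 0.7557 = 1.3 bits


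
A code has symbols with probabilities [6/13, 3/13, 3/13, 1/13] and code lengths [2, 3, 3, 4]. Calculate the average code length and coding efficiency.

Average length L = Σ p_i × l_i = 2.6154 bits
Entropy H = 1.7759 bits
Efficiency η = H/L × 100% = 67.90%


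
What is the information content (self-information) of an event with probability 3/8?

Information content I(x) = -log₂(p(x))
I = -log₂(3/8) = -log₂(0.3750)
I = 1.4150 bits


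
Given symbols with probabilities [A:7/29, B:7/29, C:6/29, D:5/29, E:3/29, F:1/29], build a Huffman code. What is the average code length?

Huffman tree construction:
Combine smallest probabilities repeatedly
Resulting codes:
  A: 01 (length 2)
  B: 10 (length 2)
  C: 00 (length 2)
  D: 111 (length 3)
  E: 1101 (length 4)
  F: 1100 (length 4)
Average length = Σ p(s) × length(s) = 2.4483 bits


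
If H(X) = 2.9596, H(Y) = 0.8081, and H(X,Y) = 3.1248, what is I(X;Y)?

I(X;Y) = H(X) + H(Y) - H(X,Y)
I(X;Y) = 2.9596 + 0.8081 - 3.1248 = 0.6429 bits


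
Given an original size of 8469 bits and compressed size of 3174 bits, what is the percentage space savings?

Space savings = (1 - Compressed/Original) × 100%
= (1 - 3174/8469) × 100%
= 62.52%


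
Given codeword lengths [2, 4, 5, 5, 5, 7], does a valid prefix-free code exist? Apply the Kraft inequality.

Kraft inequality: Σ 2^(-l_i) ≤ 1 for prefix-free code
Calculating: 2^(-2) + 2^(-4) + 2^(-5) + 2^(-5) + 2^(-5) + 2^(-7)
= 0.25 + 0.0625 + 0.03125 + 0.03125 + 0.03125 + 0.0078125
= 0.4141
Since 0.4141 ≤ 1, prefix-free code exists


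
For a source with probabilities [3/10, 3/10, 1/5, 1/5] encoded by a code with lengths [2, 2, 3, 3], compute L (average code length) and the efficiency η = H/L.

Average length L = Σ p_i × l_i = 2.4000 bits
Entropy H = 1.9710 bits
Efficiency η = H/L × 100% = 82.12%


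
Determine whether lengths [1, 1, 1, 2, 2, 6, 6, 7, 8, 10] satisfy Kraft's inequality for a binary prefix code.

Kraft inequality: Σ 2^(-l_i) ≤ 1 for prefix-free code
Calculating: 2^(-1) + 2^(-1) + 2^(-1) + 2^(-2) + 2^(-2) + 2^(-6) + 2^(-6) + 2^(-7) + 2^(-8) + 2^(-10)
= 0.5 + 0.5 + 0.5 + 0.25 + 0.25 + 0.015625 + 0.015625 + 0.0078125 + 0.00390625 + 0.0009765625
= 2.0439
Since 2.0439 > 1, prefix-free code does not exist


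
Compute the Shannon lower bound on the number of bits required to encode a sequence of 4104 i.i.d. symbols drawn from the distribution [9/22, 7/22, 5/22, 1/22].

Entropy H = 1.7417 bits/symbol
Minimum bits = H × n = 1.7417 × 4104
= 7147.87 bits


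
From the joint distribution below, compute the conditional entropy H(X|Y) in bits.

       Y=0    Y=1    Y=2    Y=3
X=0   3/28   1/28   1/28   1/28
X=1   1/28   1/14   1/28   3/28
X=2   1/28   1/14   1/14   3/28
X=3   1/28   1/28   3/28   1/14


H(X|Y) = Σ_y p(y) H(X|Y=y)
  p(Y=0) = 3/14, H(X|Y=0) = 1.7925
  p(Y=1) = 3/14, H(X|Y=1) = 1.9183
  p(Y=2) = 1/4, H(X|Y=2) = 1.8424
  p(Y=3) = 9/28, H(X|Y=3) = 1.8911
H(X|Y) = 0.2143×1.7925 + 0.2143×1.9183 + 0.2500×1.8424 + 0.3214×1.8911 = 1.8636 bits


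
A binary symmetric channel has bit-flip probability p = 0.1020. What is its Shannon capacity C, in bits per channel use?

For BSC with error probability p:
C = 1 - H(p) where H(p) is binary entropy
H(0.1020) = -0.1020 × log₂(0.1020) - 0.8980 × log₂(0.8980)
H(p) = 0.4753
C = 1 - 0.4753 = 0.5247 bits/use


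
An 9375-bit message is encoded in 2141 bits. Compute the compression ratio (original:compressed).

Compression ratio = Original / Compressed
= 9375 / 2141 = 4.38:1


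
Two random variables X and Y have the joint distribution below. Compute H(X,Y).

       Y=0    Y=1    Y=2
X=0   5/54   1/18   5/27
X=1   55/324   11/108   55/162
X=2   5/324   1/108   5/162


H(X,Y) = -Σ p(x,y) log₂ p(x,y)
  p(0,0)=5/54: -0.0926 × log₂(0.0926) = 0.3179
  p(0,1)=1/18: -0.0556 × log₂(0.0556) = 0.2317
  p(0,2)=5/27: -0.1852 × log₂(0.1852) = 0.4505
  p(1,0)=55/324: -0.1698 × log₂(0.1698) = 0.4343
  p(1,1)=11/108: -0.1019 × log₂(0.1019) = 0.3356
  p(1,2)=55/162: -0.3395 × log₂(0.3395) = 0.5291
  p(2,0)=5/324: -0.0154 × log₂(0.0154) = 0.0929
  p(2,1)=1/108: -0.0093 × log₂(0.0093) = 0.0625
  p(2,2)=5/162: -0.0309 × log₂(0.0309) = 0.1549
H(X,Y) = 2.6094 bits


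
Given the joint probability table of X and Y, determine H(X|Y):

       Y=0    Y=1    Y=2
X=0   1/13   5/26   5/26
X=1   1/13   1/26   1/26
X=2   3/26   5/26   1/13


H(X|Y) = Σ_y p(y) H(X|Y=y)
  p(Y=0) = 7/26, H(X|Y=0) = 1.5567
  p(Y=1) = 11/26, H(X|Y=1) = 1.3486
  p(Y=2) = 4/13, H(X|Y=2) = 1.2988
H(X|Y) = 0.2692×1.5567 + 0.4231×1.3486 + 0.3077×1.2988 = 1.3893 bits


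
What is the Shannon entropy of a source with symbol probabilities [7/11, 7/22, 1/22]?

H(X) = -Σ p(x) log₂ p(x)
  -7/11 × log₂(7/11) = 0.4150
  -7/22 × log₂(7/22) = 0.5257
  -1/22 × log₂(1/22) = 0.2027
H(X) = 1.1433 bits


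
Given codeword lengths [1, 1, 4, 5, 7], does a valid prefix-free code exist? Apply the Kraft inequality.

Kraft inequality: Σ 2^(-l_i) ≤ 1 for prefix-free code
Calculating: 2^(-1) + 2^(-1) + 2^(-4) + 2^(-5) + 2^(-7)
= 0.5 + 0.5 + 0.0625 + 0.03125 + 0.0078125
= 1.1016
Since 1.1016 > 1, prefix-free code does not exist


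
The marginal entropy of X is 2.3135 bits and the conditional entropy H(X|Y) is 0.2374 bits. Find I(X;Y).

I(X;Y) = H(X) - H(X|Y)
I(X;Y) = 2.3135 - 0.2374 = 2.0761 bits


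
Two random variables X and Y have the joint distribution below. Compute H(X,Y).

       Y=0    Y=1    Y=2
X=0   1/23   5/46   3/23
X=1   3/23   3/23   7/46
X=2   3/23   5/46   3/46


H(X,Y) = -Σ p(x,y) log₂ p(x,y)
  p(0,0)=1/23: -0.0435 × log₂(0.0435) = 0.1967
  p(0,1)=5/46: -0.1087 × log₂(0.1087) = 0.3480
  p(0,2)=3/23: -0.1304 × log₂(0.1304) = 0.3833
  p(1,0)=3/23: -0.1304 × log₂(0.1304) = 0.3833
  p(1,1)=3/23: -0.1304 × log₂(0.1304) = 0.3833
  p(1,2)=7/46: -0.1522 × log₂(0.1522) = 0.4133
  p(2,0)=3/23: -0.1304 × log₂(0.1304) = 0.3833
  p(2,1)=5/46: -0.1087 × log₂(0.1087) = 0.3480
  p(2,2)=3/46: -0.0652 × log₂(0.0652) = 0.2569
H(X,Y) = 3.0961 bits


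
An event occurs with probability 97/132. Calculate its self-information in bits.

Information content I(x) = -log₂(p(x))
I = -log₂(97/132) = -log₂(0.7348)
I = 0.4445 bits


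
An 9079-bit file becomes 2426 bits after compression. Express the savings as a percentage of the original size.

Space savings = (1 - Compressed/Original) × 100%
= (1 - 2426/9079) × 100%
= 73.28%


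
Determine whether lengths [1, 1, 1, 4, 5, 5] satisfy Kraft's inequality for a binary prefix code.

Kraft inequality: Σ 2^(-l_i) ≤ 1 for prefix-free code
Calculating: 2^(-1) + 2^(-1) + 2^(-1) + 2^(-4) + 2^(-5) + 2^(-5)
= 0.5 + 0.5 + 0.5 + 0.0625 + 0.03125 + 0.03125
= 1.6250
Since 1.6250 > 1, prefix-free code does not exist


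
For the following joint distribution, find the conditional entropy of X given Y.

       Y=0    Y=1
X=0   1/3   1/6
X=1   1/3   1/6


H(X|Y) = Σ_y p(y) H(X|Y=y)
  p(Y=0) = 2/3, H(X|Y=0) = 1.0000
  p(Y=1) = 1/3, H(X|Y=1) = 1.0000
H(X|Y) = 0.6667×1.0000 + 0.3333×1.0000 = 1.0000 bits


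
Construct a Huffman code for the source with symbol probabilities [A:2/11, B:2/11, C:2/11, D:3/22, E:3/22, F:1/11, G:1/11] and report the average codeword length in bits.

Huffman tree construction:
Combine smallest probabilities repeatedly
Resulting codes:
  A: 110 (length 3)
  B: 111 (length 3)
  C: 00 (length 2)
  D: 100 (length 3)
  E: 101 (length 3)
  F: 010 (length 3)
  G: 011 (length 3)
Average length = Σ p(s) × length(s) = 2.8182 bits


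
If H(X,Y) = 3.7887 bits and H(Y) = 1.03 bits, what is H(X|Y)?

Chain rule: H(X,Y) = H(X|Y) + H(Y)
H(X|Y) = H(X,Y) - H(Y) = 3.7887 - 1.03 = 2.7587 bits


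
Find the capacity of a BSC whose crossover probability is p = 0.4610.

For BSC with error probability p:
C = 1 - H(p) where H(p) is binary entropy
H(0.4610) = -0.4610 × log₂(0.4610) - 0.5390 × log₂(0.5390)
H(p) = 0.9956
C = 1 - 0.9956 = 0.0044 bits/use


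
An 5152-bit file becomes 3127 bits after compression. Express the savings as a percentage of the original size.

Space savings = (1 - Compressed/Original) × 100%
= (1 - 3127/5152) × 100%
= 39.31%


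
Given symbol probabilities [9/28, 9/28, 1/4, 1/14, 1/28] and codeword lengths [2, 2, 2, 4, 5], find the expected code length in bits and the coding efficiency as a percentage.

Average length L = Σ p_i × l_i = 2.2500 bits
Entropy H = 1.9963 bits
Efficiency η = H/L × 100% = 88.72%


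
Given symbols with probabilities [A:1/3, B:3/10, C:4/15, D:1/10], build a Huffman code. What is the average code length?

Huffman tree construction:
Combine smallest probabilities repeatedly
Resulting codes:
  A: 11 (length 2)
  B: 10 (length 2)
  C: 01 (length 2)
  D: 00 (length 2)
Average length = Σ p(s) × length(s) = 2.0000 bits
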